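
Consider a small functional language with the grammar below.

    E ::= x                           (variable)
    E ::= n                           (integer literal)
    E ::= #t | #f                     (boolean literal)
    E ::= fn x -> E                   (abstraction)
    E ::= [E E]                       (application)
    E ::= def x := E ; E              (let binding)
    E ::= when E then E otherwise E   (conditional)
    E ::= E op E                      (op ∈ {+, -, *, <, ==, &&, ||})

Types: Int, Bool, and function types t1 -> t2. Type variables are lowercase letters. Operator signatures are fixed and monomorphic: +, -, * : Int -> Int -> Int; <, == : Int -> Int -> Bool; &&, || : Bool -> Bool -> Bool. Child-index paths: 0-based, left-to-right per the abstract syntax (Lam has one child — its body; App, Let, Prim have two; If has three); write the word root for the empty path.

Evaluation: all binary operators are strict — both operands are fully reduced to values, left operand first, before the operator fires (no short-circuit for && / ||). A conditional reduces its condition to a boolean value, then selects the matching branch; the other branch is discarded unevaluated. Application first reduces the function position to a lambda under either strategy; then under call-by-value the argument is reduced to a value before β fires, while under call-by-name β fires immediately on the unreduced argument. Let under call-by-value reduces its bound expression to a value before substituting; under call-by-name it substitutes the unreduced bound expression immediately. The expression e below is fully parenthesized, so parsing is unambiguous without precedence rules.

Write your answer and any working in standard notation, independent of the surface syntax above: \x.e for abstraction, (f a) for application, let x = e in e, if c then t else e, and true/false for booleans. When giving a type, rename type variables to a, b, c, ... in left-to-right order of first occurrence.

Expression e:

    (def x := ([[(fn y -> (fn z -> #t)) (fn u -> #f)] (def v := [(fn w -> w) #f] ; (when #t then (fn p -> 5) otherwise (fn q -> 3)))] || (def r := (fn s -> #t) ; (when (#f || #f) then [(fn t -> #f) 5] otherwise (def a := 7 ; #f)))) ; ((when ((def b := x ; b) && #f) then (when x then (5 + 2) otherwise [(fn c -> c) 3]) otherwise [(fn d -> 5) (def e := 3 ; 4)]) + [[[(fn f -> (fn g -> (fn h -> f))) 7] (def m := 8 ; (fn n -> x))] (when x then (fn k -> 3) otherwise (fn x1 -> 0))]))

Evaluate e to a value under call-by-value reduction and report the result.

Working:
step 0: (let x = ((((\y.(\z.true)) (\u.false)) (let v = ((\w.w) false) in (if true then (\p.5) else (\q.3)))) || (let r = (\s.true) in (if (false || false) then ((\t.false) 5) else (let a = 7 in false)))) in ((if ((let b = x in b) && false) then (if x then (5 + 2) else ((\c.c) 3)) else ((\d.5) (let e = 3 in 4))) + ((((\f.(\g.(\h.f))) 7) (let m = 8 in (\n.x))) (if x then (\k.3) else (\x1.0)))))
step 1: [beta@0.0.0] (let x = (((\z.true) (let v = ((\w.w) false) in (if true then (\p.5) else (\q.3)))) || (let r = (\s.true) in (if (false || false) then ((\t.false) 5) else (let a = 7 in false)))) in ((if ((let b = x in b) && false) then (if x then (5 + 2) else ((\c.c) 3)) else ((\d.5) (let e = 3 in 4))) + ((((\f.(\g.(\h.f))) 7) (let m = 8 in (\n.x))) (if x then (\k.3) else (\x1.0)))))
step 2: [beta@0.0.1.0] (let x = (((\z.true) (let v = false in (if true then (\p.5) else (\q.3)))) || (let r = (\s.true) in (if (false || false) then ((\t.false) 5) else (let a = 7 in false)))) in ((if ((let b = x in b) && false) then (if x then (5 + 2) else ((\c.c) 3)) else ((\d.5) (let e = 3 in 4))) + ((((\f.(\g.(\h.f))) 7) (let m = 8 in (\n.x))) (if x then (\k.3) else (\x1.0)))))
step 3: [let@0.0.1] (let x = (((\z.true) (if true then (\p.5) else (\q.3))) || (let r = (\s.true) in (if (false || false) then ((\t.false) 5) else (let a = 7 in false)))) in ((if ((let b = x in b) && false) then (if x then (5 + 2) else ((\c.c) 3)) else ((\d.5) (let e = 3 in 4))) + ((((\f.(\g.(\h.f))) 7) (let m = 8 in (\n.x))) (if x then (\k.3) else (\x1.0)))))
step 4: [if@0.0.1] (let x = (((\z.true) (\p.5)) || (let r = (\s.true) in (if (false || false) then ((\t.false) 5) else (let a = 7 in false)))) in ((if ((let b = x in b) && false) then (if x then (5 + 2) else ((\c.c) 3)) else ((\d.5) (let e = 3 in 4))) + ((((\f.(\g.(\h.f))) 7) (let m = 8 in (\n.x))) (if x then (\k.3) else (\x1.0)))))
step 5: [beta@0.0] (let x = (true || (let r = (\s.true) in (if (false || false) then ((\t.false) 5) else (let a = 7 in false)))) in ((if ((let b = x in b) && false) then (if x then (5 + 2) else ((\c.c) 3)) else ((\d.5) (let e = 3 in 4))) + ((((\f.(\g.(\h.f))) 7) (let m = 8 in (\n.x))) (if x then (\k.3) else (\x1.0)))))
step 6: [let@0.1] (let x = (true || (if (false || false) then ((\t.false) 5) else (let a = 7 in false))) in ((if ((let b = x in b) && false) then (if x then (5 + 2) else ((\c.c) 3)) else ((\d.5) (let e = 3 in 4))) + ((((\f.(\g.(\h.f))) 7) (let m = 8 in (\n.x))) (if x then (\k.3) else (\x1.0)))))
step 7: [delta@0.1.0] (let x = (true || (if false then ((\t.false) 5) else (let a = 7 in false))) in ((if ((let b = x in b) && false) then (if x then (5 + 2) else ((\c.c) 3)) else ((\d.5) (let e = 3 in 4))) + ((((\f.(\g.(\h.f))) 7) (let m = 8 in (\n.x))) (if x then (\k.3) else (\x1.0)))))
step 8: [if@0.1] (let x = (true || (let a = 7 in false)) in ((if ((let b = x in b) && false) then (if x then (5 + 2) else ((\c.c) 3)) else ((\d.5) (let e = 3 in 4))) + ((((\f.(\g.(\h.f))) 7) (let m = 8 in (\n.x))) (if x then (\k.3) else (\x1.0)))))
step 9: [let@0.1] (let x = (true || false) in ((if ((let b = x in b) && false) then (if x then (5 + 2) else ((\c.c) 3)) else ((\d.5) (let e = 3 in 4))) + ((((\f.(\g.(\h.f))) 7) (let m = 8 in (\n.x))) (if x then (\k.3) else (\x1.0)))))
step 10: [delta@0] (let x = true in ((if ((let b = x in b) && false) then (if x then (5 + 2) else ((\c.c) 3)) else ((\d.5) (let e = 3 in 4))) + ((((\f.(\g.(\h.f))) 7) (let m = 8 in (\n.x))) (if x then (\k.3) else (\x1.0)))))
step 11: [let@root] ((if ((let b = true in b) && false) then (if true then (5 + 2) else ((\c.c) 3)) else ((\d.5) (let e = 3 in 4))) + ((((\f.(\g.(\h.f))) 7) (let m = 8 in (\n.true))) (if true then (\k.3) else (\x1.0))))
step 12: [let@0.0.0] ((if (true && false) then (if true then (5 + 2) else ((\c.c) 3)) else ((\d.5) (let e = 3 in 4))) + ((((\f.(\g.(\h.f))) 7) (let m = 8 in (\n.true))) (if true then (\k.3) else (\x1.0))))
step 13: [delta@0.0] ((if false then (if true then (5 + 2) else ((\c.c) 3)) else ((\d.5) (let e = 3 in 4))) + ((((\f.(\g.(\h.f))) 7) (let m = 8 in (\n.true))) (if true then (\k.3) else (\x1.0))))
step 14: [if@0] (((\d.5) (let e = 3 in 4)) + ((((\f.(\g.(\h.f))) 7) (let m = 8 in (\n.true))) (if true then (\k.3) else (\x1.0))))
step 15: [let@0.1] (((\d.5) 4) + ((((\f.(\g.(\h.f))) 7) (let m = 8 in (\n.true))) (if true then (\k.3) else (\x1.0))))
step 16: [beta@0] (5 + ((((\f.(\g.(\h.f))) 7) (let m = 8 in (\n.true))) (if true then (\k.3) else (\x1.0))))
step 17: [beta@1.0.0] (5 + (((\g.(\h.7)) (let m = 8 in (\n.true))) (if true then (\k.3) else (\x1.0))))
step 18: [let@1.0.1] (5 + (((\g.(\h.7)) (\n.true)) (if true then (\k.3) else (\x1.0))))
step 19: [beta@1.0] (5 + ((\h.7) (if true then (\k.3) else (\x1.0))))
step 20: [if@1.1] (5 + ((\h.7) (\k.3)))
step 21: [beta@1] (5 + 7)
step 22: [delta@root] 12

Answer: 12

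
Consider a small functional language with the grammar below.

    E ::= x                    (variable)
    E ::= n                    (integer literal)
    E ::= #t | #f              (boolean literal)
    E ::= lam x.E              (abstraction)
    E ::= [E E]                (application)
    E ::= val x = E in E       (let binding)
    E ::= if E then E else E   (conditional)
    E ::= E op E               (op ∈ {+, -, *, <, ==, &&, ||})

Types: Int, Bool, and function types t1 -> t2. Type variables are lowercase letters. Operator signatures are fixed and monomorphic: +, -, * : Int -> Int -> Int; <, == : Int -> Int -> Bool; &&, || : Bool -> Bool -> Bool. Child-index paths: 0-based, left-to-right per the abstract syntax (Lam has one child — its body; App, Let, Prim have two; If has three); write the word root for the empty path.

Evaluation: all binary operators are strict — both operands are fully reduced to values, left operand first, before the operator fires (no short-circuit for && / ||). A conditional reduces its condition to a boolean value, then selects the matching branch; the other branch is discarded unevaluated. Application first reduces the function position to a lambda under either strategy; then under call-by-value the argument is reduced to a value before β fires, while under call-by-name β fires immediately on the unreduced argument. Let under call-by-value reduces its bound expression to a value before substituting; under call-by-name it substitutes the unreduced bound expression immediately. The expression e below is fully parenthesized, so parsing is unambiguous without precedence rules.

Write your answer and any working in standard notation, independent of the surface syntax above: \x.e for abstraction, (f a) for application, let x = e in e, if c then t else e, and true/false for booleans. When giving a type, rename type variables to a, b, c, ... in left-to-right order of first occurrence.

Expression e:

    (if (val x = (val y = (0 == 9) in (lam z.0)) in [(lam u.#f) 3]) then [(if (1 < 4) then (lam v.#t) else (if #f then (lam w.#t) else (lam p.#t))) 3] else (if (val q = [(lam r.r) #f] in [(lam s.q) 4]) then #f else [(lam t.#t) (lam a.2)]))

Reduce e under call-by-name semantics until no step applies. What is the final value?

Answer: true

Derivation:
step 0: (if (let x = (let y = (0 == 9) in (\z.0)) in ((\u.false) 3)) then ((if (1 < 4) then (\v.true) else (if false then (\w.true) else (\p.true))) 3) else (if (let q = ((\r.r) false) in ((\s.q) 4)) then false else ((\t.true) (\a.2))))
step 1: [let@0] (if ((\u.false) 3) then ((if (1 < 4) then (\v.true) else (if false then (\w.true) else (\p.true))) 3) else (if (let q = ((\r.r) false) in ((\s.q) 4)) then false else ((\t.true) (\a.2))))
step 2: [beta@0] (if false then ((if (1 < 4) then (\v.true) else (if false then (\w.true) else (\p.true))) 3) else (if (let q = ((\r.r) false) in ((\s.q) 4)) then false else ((\t.true) (\a.2))))
step 3: [if@root] (if (let q = ((\r.r) false) in ((\s.q) 4)) then false else ((\t.true) (\a.2)))
step 4: [let@0] (if ((\s.((\r.r) false)) 4) then false else ((\t.true) (\a.2)))
step 5: [beta@0] (if ((\r.r) false) then false else ((\t.true) (\a.2)))
step 6: [beta@0] (if false then false else ((\t.true) (\a.2)))
step 7: [if@root] ((\t.true) (\a.2))
step 8: [beta@root] true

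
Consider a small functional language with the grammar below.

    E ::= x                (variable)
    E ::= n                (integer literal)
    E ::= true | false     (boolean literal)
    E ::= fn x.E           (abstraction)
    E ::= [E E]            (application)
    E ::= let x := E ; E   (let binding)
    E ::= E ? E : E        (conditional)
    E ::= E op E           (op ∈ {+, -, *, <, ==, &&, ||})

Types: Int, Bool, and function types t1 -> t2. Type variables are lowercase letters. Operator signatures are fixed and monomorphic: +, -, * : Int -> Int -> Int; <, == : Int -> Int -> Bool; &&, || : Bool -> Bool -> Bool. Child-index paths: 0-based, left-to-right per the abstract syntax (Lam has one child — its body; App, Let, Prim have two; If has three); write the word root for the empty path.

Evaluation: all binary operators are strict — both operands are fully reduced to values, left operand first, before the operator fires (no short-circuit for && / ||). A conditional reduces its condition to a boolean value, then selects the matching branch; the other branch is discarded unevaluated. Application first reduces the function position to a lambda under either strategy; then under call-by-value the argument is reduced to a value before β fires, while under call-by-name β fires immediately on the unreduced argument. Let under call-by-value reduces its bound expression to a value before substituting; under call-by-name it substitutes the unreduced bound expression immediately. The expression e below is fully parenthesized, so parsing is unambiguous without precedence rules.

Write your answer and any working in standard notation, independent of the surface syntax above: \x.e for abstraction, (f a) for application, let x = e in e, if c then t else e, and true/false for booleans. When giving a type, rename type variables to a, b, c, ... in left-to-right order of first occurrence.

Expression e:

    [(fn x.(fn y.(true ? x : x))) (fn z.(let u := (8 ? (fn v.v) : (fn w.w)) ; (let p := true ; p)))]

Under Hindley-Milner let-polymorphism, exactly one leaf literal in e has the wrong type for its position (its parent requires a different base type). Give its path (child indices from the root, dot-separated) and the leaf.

Answer: 1.0.0.0 : 8

Working:
  unify Bool ~ Bool
x : a
x : a
  unify a ~ a
\y._ : b -> a
\x._ : a -> b -> a
  unify Int ~ Bool
  FAIL: mismatch Int ~ Bool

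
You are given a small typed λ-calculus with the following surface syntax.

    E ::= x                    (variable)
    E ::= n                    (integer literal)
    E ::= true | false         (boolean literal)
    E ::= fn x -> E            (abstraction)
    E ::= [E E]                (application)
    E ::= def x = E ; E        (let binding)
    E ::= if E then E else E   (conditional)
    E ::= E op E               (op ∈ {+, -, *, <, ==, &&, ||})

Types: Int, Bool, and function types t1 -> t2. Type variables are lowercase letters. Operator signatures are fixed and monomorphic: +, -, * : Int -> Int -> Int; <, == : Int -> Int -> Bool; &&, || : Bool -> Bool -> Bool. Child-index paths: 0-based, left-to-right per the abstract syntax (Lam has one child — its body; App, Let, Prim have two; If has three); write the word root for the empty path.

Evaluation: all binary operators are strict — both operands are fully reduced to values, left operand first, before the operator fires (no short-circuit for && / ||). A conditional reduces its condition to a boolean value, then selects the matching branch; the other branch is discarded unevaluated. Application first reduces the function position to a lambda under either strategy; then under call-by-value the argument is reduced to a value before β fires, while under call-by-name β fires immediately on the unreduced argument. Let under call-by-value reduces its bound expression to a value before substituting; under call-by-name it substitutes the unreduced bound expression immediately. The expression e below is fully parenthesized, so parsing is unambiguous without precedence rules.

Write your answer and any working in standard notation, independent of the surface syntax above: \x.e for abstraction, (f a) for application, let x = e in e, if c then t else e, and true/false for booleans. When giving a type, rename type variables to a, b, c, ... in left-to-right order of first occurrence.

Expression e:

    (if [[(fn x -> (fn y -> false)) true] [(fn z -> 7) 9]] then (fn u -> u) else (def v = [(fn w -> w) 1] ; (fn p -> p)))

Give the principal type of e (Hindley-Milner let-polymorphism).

Answer: a -> a

Derivation:
\y._ : b -> Bool
\x._ : a -> b -> Bool
  unify a -> b -> Bool ~ Bool -> c
  unify a ~ Bool
  unify b -> Bool ~ c
_ _ : b -> Bool
\z._ : d -> Int
  unify d -> Int ~ Int -> e
  unify d ~ Int
  unify Int ~ e
_ _ : Int
  unify b -> Bool ~ Int -> f
  unify b ~ Int
  unify Bool ~ f
_ _ : Bool
  unify Bool ~ Bool
u : g
\u._ : g -> g
w : h
\w._ : h -> h
  unify h -> h ~ Int -> i
  unify h ~ Int
  unify Int ~ i
_ _ : Int
let v : Int
p : j
\p._ : j -> j
  unify g -> g ~ j -> j
  unify g ~ j
  unify j ~ j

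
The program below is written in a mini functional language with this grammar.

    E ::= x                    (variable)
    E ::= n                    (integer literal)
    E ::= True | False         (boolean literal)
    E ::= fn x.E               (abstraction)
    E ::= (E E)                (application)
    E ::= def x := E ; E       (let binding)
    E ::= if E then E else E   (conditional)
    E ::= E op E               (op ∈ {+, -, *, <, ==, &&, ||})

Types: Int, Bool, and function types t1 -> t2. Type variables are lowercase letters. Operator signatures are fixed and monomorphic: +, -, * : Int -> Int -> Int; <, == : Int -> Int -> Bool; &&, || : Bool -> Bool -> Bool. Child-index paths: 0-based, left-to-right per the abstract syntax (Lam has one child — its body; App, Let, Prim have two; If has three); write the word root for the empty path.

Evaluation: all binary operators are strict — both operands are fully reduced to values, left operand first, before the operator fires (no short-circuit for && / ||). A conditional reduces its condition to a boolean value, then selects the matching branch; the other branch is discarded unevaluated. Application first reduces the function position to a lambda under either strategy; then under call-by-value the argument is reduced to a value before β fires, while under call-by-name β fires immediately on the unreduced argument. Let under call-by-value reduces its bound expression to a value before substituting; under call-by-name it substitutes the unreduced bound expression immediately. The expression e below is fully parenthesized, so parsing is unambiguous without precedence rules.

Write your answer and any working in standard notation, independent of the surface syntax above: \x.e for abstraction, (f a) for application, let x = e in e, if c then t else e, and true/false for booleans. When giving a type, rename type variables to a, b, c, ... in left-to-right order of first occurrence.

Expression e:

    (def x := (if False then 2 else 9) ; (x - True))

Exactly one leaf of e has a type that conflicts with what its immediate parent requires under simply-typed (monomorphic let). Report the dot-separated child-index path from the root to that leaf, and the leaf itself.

Answer: 1.1 : true

Trace:
  unify Bool ~ Bool
  unify Int ~ Int
let x : Int
x : Int
  unify Int ~ Int
  unify Bool ~ Int
  FAIL: mismatch Bool ~ Int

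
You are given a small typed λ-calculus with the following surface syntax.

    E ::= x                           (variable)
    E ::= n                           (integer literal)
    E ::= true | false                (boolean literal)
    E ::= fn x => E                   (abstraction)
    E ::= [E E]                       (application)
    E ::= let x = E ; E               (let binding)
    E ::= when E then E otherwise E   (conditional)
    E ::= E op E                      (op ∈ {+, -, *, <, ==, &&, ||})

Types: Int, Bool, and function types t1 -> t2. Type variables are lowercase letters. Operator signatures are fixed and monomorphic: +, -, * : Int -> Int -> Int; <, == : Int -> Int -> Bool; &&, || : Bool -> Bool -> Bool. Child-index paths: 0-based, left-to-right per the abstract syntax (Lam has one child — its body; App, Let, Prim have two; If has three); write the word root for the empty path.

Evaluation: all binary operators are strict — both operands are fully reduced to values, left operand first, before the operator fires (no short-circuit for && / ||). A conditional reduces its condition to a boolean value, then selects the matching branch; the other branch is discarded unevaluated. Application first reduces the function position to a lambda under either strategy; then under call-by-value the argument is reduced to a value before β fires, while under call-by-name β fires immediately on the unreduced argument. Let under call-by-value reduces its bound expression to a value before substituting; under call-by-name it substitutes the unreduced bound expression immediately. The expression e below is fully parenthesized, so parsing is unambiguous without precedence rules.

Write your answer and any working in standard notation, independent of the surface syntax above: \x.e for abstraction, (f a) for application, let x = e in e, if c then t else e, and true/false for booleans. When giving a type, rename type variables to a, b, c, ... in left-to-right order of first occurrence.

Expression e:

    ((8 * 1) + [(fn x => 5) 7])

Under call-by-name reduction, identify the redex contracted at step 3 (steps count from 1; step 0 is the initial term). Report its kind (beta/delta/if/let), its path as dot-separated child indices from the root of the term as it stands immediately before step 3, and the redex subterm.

Answer: delta at root : (8 + 5)

Derivation:
step 0: ((8 * 1) + ((\x.5) 7))
step 1: [delta@0] (8 + ((\x.5) 7))
step 2: [beta@1] (8 + 5)
step 3: [delta@root] 13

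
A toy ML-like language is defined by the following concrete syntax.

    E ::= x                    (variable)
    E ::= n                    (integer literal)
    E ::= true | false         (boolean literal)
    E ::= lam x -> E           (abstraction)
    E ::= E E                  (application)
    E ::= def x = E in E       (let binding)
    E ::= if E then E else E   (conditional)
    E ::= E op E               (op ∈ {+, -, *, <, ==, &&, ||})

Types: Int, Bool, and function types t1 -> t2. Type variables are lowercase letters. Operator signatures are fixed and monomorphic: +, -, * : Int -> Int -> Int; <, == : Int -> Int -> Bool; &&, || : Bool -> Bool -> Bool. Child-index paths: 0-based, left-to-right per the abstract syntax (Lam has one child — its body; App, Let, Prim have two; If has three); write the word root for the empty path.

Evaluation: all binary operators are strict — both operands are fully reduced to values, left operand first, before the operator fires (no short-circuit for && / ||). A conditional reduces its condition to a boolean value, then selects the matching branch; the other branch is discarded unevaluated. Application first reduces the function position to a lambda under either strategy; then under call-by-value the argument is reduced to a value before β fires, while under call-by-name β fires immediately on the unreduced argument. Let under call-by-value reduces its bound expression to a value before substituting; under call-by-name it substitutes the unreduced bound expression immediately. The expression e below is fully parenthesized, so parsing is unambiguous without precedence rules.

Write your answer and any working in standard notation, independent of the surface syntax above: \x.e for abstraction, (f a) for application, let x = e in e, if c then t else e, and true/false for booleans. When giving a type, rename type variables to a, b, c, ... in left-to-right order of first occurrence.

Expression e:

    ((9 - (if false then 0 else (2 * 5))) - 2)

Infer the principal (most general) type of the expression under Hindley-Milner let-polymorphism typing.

Answer: Int

Derivation:
  unify Int ~ Int
  unify Bool ~ Bool
  unify Int ~ Int
  unify Int ~ Int
  unify Int ~ Int
  unify Int ~ Int
  unify Int ~ Int
  unify Int ~ Int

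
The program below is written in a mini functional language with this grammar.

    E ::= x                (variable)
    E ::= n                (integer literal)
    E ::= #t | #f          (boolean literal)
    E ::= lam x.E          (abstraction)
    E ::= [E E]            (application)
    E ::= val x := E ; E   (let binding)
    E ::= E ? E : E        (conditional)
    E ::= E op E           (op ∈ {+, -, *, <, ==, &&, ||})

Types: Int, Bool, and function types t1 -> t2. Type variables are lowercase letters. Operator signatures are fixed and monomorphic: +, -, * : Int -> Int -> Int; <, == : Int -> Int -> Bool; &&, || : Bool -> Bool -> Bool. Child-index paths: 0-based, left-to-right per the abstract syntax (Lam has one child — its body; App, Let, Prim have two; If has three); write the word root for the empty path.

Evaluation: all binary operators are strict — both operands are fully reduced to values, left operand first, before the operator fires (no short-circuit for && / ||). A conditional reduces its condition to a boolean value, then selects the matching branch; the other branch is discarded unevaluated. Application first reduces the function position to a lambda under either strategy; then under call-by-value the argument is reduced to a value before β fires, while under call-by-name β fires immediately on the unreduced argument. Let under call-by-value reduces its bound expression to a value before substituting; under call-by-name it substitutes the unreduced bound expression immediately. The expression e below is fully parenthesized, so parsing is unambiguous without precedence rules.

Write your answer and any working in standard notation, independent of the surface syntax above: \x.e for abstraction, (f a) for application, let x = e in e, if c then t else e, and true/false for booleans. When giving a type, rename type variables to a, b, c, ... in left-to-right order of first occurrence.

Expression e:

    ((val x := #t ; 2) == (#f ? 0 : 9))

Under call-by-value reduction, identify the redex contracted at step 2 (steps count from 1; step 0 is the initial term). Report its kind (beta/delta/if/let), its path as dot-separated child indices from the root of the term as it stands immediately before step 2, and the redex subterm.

Trace:
step 0: ((let x = true in 2) == (if false then 0 else 9))
step 1: [let@0] (2 == (if false then 0 else 9))
step 2: [if@1] (2 == 9)

Answer: if at 1 : (if false then 0 else 9)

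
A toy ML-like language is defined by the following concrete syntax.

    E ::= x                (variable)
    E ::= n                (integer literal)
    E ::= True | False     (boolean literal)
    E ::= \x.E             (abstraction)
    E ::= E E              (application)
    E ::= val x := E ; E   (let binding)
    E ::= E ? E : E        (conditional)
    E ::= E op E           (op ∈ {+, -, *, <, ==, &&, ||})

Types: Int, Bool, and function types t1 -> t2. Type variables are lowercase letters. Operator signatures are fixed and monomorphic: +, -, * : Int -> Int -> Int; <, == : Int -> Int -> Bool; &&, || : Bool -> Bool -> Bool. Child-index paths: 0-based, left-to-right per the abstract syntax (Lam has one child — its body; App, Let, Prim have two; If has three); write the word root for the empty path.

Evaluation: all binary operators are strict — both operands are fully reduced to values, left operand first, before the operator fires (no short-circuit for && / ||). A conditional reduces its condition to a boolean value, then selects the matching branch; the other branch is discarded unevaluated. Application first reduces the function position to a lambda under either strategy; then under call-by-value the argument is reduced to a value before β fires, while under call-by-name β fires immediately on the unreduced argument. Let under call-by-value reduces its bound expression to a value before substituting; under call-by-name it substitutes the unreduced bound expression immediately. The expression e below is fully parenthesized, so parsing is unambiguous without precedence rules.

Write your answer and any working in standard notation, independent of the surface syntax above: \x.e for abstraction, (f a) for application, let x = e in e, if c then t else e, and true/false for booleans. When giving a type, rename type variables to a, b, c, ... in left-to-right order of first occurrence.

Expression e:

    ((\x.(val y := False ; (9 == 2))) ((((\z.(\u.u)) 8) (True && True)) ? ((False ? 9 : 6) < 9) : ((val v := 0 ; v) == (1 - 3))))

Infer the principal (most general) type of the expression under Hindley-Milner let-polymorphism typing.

Trace:
let y : Bool
  unify Int ~ Int
  unify Int ~ Int
\x._ : a -> Bool
u : c
\u._ : c -> c
\z._ : b -> c -> c
  unify b -> c -> c ~ Int -> d
  unify b ~ Int
  unify c -> c ~ d
_ _ : c -> c
  unify Bool ~ Bool
  unify Bool ~ Bool
  unify c -> c ~ Bool -> e
  unify c ~ Bool
  unify Bool ~ e
_ _ : Bool
  unify Bool ~ Bool
  unify Bool ~ Bool
  unify Int ~ Int
  unify Int ~ Int
  unify Int ~ Int
let v : Int
v : Int
  unify Int ~ Int
  unify Int ~ Int
  unify Int ~ Int
  unify Int ~ Int
  unify Bool ~ Bool
  unify a -> Bool ~ Bool -> f
  unify a ~ Bool
  unify Bool ~ f
_ _ : Bool

Answer: Bool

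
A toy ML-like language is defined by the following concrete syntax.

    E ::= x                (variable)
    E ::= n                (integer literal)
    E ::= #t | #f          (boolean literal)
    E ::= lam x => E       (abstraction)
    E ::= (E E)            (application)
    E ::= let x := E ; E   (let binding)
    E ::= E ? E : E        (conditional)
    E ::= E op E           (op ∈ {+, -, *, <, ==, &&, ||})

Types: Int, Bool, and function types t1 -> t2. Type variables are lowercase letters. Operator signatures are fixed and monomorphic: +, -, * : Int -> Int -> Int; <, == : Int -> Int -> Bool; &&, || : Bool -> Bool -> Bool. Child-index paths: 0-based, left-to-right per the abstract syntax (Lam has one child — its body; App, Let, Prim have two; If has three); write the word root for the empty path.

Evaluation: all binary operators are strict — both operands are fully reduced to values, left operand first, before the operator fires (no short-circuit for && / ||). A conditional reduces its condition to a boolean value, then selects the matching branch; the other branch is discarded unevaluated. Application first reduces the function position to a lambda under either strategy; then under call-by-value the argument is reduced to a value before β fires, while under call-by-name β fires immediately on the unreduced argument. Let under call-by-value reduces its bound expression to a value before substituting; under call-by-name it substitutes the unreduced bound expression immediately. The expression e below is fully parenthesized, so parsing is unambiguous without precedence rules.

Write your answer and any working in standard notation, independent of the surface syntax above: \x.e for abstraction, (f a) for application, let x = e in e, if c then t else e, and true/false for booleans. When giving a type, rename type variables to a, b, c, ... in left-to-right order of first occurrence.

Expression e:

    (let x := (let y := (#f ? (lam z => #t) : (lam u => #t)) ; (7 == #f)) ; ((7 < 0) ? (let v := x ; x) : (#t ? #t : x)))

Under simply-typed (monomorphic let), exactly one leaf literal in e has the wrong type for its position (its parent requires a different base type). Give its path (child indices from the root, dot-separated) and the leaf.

Answer: 0.1.1 : false

Derivation:
  unify Bool ~ Bool
\z._ : a -> Bool
\u._ : b -> Bool
  unify a -> Bool ~ b -> Bool
  unify a ~ b
  unify Bool ~ Bool
let y : b -> Bool
  unify Int ~ Int
  unify Bool ~ Int
  FAIL: mismatch Bool ~ Int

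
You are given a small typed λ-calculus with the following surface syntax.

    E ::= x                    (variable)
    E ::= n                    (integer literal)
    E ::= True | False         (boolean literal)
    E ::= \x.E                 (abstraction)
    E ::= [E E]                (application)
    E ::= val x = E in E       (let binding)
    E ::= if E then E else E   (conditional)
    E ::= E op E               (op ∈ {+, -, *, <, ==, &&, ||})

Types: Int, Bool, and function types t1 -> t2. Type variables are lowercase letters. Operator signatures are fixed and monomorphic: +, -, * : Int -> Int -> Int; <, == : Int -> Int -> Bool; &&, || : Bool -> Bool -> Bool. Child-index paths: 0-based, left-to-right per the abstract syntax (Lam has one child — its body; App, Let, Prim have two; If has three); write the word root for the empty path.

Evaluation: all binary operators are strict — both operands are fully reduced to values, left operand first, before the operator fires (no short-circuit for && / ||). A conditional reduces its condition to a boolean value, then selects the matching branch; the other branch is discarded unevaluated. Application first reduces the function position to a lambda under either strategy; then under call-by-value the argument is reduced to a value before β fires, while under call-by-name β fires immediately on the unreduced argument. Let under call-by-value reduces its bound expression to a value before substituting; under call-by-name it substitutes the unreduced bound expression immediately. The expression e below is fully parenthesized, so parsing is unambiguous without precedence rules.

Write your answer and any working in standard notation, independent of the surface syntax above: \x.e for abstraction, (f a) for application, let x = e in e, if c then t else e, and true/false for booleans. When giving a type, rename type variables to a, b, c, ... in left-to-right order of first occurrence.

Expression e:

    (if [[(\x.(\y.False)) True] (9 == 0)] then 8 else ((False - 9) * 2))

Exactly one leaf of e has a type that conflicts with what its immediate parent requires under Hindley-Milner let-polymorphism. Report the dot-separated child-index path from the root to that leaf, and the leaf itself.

Answer: 2.0.0 : false

Working:
\y._ : b -> Bool
\x._ : a -> b -> Bool
  unify a -> b -> Bool ~ Bool -> c
  unify a ~ Bool
  unify b -> Bool ~ c
_ _ : b -> Bool
  unify Int ~ Int
  unify Int ~ Int
  unify b -> Bool ~ Bool -> d
  unify b ~ Bool
  unify Bool ~ d
_ _ : Bool
  unify Bool ~ Bool
  unify Bool ~ Int
  FAIL: mismatch Bool ~ Int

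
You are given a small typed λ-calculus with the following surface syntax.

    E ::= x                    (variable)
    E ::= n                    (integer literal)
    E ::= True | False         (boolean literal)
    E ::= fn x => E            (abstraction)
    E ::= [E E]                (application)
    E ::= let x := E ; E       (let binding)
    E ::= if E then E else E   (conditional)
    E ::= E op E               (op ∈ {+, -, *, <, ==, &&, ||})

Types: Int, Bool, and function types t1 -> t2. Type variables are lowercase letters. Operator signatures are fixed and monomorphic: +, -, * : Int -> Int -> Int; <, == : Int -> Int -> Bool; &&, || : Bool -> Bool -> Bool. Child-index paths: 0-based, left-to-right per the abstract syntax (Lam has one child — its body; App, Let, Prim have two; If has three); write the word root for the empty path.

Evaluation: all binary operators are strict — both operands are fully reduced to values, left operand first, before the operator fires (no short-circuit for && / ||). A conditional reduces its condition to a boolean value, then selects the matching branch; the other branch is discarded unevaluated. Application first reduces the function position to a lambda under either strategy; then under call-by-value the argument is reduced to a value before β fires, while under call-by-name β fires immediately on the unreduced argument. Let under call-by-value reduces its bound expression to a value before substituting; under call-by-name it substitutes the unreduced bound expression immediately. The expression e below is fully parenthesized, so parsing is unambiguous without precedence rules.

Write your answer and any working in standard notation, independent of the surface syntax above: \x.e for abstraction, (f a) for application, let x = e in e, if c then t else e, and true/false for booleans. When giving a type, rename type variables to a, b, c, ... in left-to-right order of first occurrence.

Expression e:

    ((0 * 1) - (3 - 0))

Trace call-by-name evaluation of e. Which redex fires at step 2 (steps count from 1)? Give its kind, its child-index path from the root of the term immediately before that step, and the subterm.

Answer: delta at 1 : (3 - 0)

Working:
step 0: ((0 * 1) - (3 - 0))
step 1: [delta@0] (0 - (3 - 0))
step 2: [delta@1] (0 - 3)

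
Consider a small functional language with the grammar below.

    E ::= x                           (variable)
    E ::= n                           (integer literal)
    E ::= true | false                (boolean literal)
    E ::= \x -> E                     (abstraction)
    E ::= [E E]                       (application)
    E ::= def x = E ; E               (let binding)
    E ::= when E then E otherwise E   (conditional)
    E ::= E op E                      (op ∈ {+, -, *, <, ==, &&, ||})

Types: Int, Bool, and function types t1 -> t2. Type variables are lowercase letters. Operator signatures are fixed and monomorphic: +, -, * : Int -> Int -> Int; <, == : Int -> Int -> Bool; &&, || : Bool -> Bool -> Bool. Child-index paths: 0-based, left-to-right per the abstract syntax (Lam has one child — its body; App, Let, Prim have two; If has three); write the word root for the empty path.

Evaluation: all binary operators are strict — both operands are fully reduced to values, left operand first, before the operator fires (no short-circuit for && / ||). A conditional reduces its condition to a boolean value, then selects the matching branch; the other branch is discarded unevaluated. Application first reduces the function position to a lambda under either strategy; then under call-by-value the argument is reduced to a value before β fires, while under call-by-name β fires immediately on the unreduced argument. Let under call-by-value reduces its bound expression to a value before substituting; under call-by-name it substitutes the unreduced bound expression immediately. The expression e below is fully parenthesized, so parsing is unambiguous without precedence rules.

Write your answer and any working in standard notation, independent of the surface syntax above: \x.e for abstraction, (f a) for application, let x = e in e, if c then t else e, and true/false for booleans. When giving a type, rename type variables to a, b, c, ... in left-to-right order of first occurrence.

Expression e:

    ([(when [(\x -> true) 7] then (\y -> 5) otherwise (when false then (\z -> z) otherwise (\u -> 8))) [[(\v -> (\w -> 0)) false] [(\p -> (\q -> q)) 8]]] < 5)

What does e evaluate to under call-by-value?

Answer: false

Working:
step 0: (((if ((\x.true) 7) then (\y.5) else (if false then (\z.z) else (\u.8))) (((\v.(\w.0)) false) ((\p.(\q.q)) 8))) < 5)
step 1: [beta@0.0.0] (((if true then (\y.5) else (if false then (\z.z) else (\u.8))) (((\v.(\w.0)) false) ((\p.(\q.q)) 8))) < 5)
step 2: [if@0.0] (((\y.5) (((\v.(\w.0)) false) ((\p.(\q.q)) 8))) < 5)
step 3: [beta@0.1.0] (((\y.5) ((\w.0) ((\p.(\q.q)) 8))) < 5)
step 4: [beta@0.1.1] (((\y.5) ((\w.0) (\q.q))) < 5)
step 5: [beta@0.1] (((\y.5) 0) < 5)
step 6: [beta@0] (5 < 5)
step 7: [delta@root] false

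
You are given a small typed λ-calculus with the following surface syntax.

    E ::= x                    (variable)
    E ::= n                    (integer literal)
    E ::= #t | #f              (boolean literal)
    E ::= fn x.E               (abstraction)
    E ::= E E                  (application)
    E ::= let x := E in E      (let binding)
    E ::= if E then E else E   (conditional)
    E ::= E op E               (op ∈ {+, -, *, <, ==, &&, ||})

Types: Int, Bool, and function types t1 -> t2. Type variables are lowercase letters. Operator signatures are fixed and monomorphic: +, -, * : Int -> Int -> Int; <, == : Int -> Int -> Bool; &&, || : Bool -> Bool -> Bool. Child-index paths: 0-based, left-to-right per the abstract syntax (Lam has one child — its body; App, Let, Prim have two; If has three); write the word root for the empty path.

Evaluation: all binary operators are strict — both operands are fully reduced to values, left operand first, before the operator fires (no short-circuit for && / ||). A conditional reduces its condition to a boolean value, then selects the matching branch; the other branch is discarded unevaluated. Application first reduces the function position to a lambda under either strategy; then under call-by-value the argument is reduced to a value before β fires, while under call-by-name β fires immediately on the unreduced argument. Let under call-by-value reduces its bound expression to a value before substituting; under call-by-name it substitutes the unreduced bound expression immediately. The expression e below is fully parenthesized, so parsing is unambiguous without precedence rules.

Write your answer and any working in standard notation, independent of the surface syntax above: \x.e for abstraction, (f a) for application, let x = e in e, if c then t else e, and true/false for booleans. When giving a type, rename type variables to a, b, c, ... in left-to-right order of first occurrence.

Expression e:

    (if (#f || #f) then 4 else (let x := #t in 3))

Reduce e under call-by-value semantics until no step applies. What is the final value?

Trace:
step 0: (if (false || false) then 4 else (let x = true in 3))
step 1: [delta@0] (if false then 4 else (let x = true in 3))
step 2: [if@root] (let x = true in 3)
step 3: [let@root] 3

Answer: 3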